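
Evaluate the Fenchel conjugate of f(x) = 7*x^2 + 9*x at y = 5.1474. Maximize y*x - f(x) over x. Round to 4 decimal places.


f*(y) = sup_x {y*x - a*x^2 - b*x} = sup_x {(y-b)*x - a*x^2}
FOC: (y - b) - 2a*x = 0 => x* = (y - b)/(2a)
x* = (5.1474 - 9)/(2*7) = -0.2752
f*(5.1474) = (y-b)^2/(4a) = (5.1474 - 9)^2/(4*7)
= 14.8425/28 = 0.5301


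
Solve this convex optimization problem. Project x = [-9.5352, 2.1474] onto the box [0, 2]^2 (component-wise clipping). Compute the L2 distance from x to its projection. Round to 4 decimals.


Project each component onto [0, 2].
clip(-9.5352) = 0.0, clip(2.1474) = 2.0
Projection = [0.0, 2.0]
Squared diffs: [90.92, 0.0217]
Distance = sqrt(90.9417) = 9.5363


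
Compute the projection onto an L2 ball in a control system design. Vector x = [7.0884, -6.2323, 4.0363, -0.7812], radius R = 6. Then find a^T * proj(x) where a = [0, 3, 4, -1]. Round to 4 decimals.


Step 1: Compute ||x|| (intermediates to 6 decimals).
||x|| = sqrt(7.0884^2 + (-6.2323)^2 + 4.0363^2 + (-0.7812)^2) = 10.295094
Step 2: Project.
Since ||x|| > R, scale = R/||x|| = 6/10.295094 = 0.582802, proj(x) = scale * x
proj(x) = [4.131134, -3.632197, 2.352364, -0.455285]
Step 3: Dot product.
a^T * proj(x) = 0*4.131134 + 3*(-3.632197) + 4*2.352364 - 1*(-0.455285) = -1.0319


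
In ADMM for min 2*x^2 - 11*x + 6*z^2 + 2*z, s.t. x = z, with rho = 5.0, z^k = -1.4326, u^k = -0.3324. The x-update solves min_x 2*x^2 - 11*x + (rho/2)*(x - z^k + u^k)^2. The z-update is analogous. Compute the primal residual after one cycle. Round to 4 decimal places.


ADMM iteration with rho = 5.0, z^k = -1.4326, u^k = -0.3324
Step 1: x-update.
Minimize 2*x^2 - 11*x + (5.0/2)*(x + 1.4326 - 0.3324)^2
FOC: (2*2 + 5.0)*x = 11 + 5.0*(-1.4326 + 0.3324)
x^{k+1} = 0.611
Step 2: z-update.
Minimize 6*z^2 + 2*z + (5.0/2)*(0.611 - z - 0.3324)^2
FOC: (2*6 + 5.0)*z = -2 + 5.0*(0.611 - 0.3324)
z^{k+1} = -0.0357
Step 3: u-update.
u^{k+1} = -0.3324 + 0.611 + 0.0357 = 0.3143
Step 4: Primal residual = |0.611 + 0.0357| = 0.6467


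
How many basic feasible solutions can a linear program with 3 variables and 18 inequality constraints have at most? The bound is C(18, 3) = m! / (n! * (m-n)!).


Each vertex corresponds to some choice of n active constraints out of m, so the number of vertices is at most C(m, n) = m! / (n!(m-n)!).
m = 18, n = 3
Numerator: 18 * 17 * 16
Denominator: 3! = 6
C(18, 3) = 816


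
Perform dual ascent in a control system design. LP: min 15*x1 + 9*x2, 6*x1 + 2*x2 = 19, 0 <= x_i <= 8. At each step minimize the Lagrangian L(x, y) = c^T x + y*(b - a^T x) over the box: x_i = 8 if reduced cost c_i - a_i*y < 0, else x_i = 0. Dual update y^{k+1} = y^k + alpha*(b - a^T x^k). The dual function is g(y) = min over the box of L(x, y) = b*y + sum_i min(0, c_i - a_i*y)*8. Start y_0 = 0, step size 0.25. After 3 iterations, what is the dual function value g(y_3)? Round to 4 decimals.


Dual ascent for LP: min 15*x1 + 9*x2, 6*x1 + 2*x2 = 19, 0 <= x_i <= 8
Step 1: y^k = 0.0, reduced costs: (15.0, 9.0)
  x^k = (0.0, 0.0), subgradient = b - a^T x = 19.0
  y^{k+1} = 0.0 + 0.25*19.0 = 4.75
Step 2: y^k = 4.75, reduced costs: (-13.5, -0.5)
  x^k = (8.0, 8.0), subgradient = b - a^T x = -45.0
  y^{k+1} = 4.75 + 0.25*-45.0 = -6.5
Step 3: y^k = -6.5, reduced costs: (54.0, 22.0)
  x^k = (0.0, 0.0), subgradient = b - a^T x = 19.0
  y^{k+1} = -6.5 + 0.25*19.0 = -1.75
Dual objective at y_3 = -1.75: reduced costs (25.5, 12.5), box minimizer x = (0.0, 0.0)
g(y_3) = b*y + (c1 - a1*y)*x1 + (c2 - a2*y)*x2 = 19*(-1.75) + 25.5*0.0 + 12.5*0.0 = -33.25 + 0.0 + 0.0 = -33.25


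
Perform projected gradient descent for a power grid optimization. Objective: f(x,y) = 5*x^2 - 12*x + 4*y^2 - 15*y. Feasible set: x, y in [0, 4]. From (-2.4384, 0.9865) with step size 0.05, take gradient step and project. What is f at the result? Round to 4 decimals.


Step 1: Compute gradient at (-2.4384, 0.9865).
grad_x = 2*5*-2.4384 - 12 = -36.384
grad_y = 2*4*0.9865 - 15 = -7.108
Step 2: Gradient step.
x_raw = -2.4384 - 0.05*-36.384 = -0.6192
y_raw = 0.9865 - 0.05*-7.108 = 1.3419
Step 3: Project onto [0, 4].
x_proj = clip(-0.6192) = 0.0
y_proj = clip(1.3419) = 1.3419
Step 4: Evaluate f.
f(0.0, 1.3419) = -12.9257


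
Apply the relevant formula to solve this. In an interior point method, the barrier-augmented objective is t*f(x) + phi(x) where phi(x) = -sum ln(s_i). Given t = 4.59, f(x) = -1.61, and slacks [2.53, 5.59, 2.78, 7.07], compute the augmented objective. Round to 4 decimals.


Step 1: Compute log-barrier.
ln values: [0.9282, 1.721, 1.0225, 1.9559]
phi = -(0.9282 + 1.721 + 1.0225 + 1.9559) = -5.6275
Step 2: Compute augmented objective.
t*f(x) = 4.59*-1.61 = -7.3899
Total = -7.3899 - 5.6275 = -13.0174


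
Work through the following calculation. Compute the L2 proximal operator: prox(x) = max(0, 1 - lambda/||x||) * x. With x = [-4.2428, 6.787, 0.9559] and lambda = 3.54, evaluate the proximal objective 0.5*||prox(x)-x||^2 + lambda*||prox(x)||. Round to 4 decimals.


Step 1: Compute ||x||.
||x|| = 8.0609
Step 2: Compute scaling factor.
scale = max(0, 1 - 3.54/8.0609) = 0.5608
Step 3: prox(x) = [-2.3796, 3.8065, 0.5361]
||prox(x)|| = 4.5209
Step 4: Proximal objective.
0.5*||prox-x||^2 = 6.2658
lambda*||prox|| = 16.004
Total = 22.2699


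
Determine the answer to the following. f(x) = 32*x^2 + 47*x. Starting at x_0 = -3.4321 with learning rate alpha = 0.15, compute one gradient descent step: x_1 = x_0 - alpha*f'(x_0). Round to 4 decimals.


We compute the gradient at x_0 and apply the update.
f'(x) = 64*x + 47
f'(-3.4321) = 64*-3.4321 + 47 = -172.6544
x_1 = -3.4321 - 0.15*-172.6544 = 22.4661


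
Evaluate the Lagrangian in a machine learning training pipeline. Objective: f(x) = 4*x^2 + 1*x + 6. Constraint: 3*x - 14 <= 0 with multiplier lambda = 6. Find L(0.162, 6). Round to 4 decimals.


Step 1: Evaluate f(x).
f(0.162) = 4*0.162^2 + 1*0.162 + 6 = 6.267
Step 2: Evaluate g(x).
g(0.162) = 3*0.162 - 14 = -13.514
Step 3: Compute Lagrangian.
L = 6.267 + 6*-13.514 = -74.817


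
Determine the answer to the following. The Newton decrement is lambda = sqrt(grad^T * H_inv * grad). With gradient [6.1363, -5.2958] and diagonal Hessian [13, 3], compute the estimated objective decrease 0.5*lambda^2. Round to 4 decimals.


Step 1: H is diagonal, so H^(-1) * g = [0.472, -1.7653].
Step 2: g^T H^(-1) g = sum_i g_i^2 / H_ii
  = (6.1363)^2/13 + (-5.2958)^2/3
  = 2.8965 + 9.3485 = 12.245
Step 3: Objective decrease = 0.5 * g^T H^(-1) g = 6.1225


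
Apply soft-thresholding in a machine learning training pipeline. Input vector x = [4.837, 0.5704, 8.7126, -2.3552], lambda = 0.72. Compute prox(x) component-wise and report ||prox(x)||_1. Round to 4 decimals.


Soft-thresholding with lambda = 0.72:
prox(4.837) = sign(4.837)*max(|4.837| - 0.72, 0) = 4.117
prox(0.5704) = sign(0.5704)*max(|0.5704| - 0.72, 0) = 0.0
prox(8.7126) = sign(8.7126)*max(|8.7126| - 0.72, 0) = 7.9926
prox(-2.3552) = sign(-2.3552)*max(|-2.3552| - 0.72, 0) = -1.6352
prox(x) = [4.117, 0.0, 7.9926, -1.6352]
||prox(x)||_1 = 4.117 + 0.0 + 7.9926 + 1.6352 = 13.7448


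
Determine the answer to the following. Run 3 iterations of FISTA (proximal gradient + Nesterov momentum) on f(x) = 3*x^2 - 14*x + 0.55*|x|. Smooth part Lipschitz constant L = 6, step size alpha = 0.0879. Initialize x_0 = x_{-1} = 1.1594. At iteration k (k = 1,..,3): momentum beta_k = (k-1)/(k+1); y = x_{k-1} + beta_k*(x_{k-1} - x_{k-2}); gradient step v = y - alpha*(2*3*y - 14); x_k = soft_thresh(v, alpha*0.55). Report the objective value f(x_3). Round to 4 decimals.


FISTA on f(x) = 3*x^2 - 14*x + 0.55*|x|
L = 6, alpha = 0.0879
Iteration 1: beta = 0.0, y = 1.1594 + 0.0*(1.1594 - 1.1594) = 1.1594
  grad(y) = -7.0436, v = y - alpha*grad = 1.7785
  prox(v) = soft_thresh(1.7785, 0.0483) = 1.7302
Iteration 2: beta = 0.3333, y = 1.7302 + 0.3333*(1.7302 - 1.1594) = 1.9204
  grad(y) = -2.4773, v = y - alpha*grad = 2.1382
  prox(v) = soft_thresh(2.1382, 0.0483) = 2.0899
Iteration 3: beta = 0.5, y = 2.0899 + 0.5*(2.0899 - 1.7302) = 2.2697
  grad(y) = -0.3818, v = y - alpha*grad = 2.3033
  prox(v) = soft_thresh(2.3033, 0.0483) = 2.2549
f(x_3) = 3*2.2549^2 - 14*2.2549 + 0.55*|2.2549| = -15.0747


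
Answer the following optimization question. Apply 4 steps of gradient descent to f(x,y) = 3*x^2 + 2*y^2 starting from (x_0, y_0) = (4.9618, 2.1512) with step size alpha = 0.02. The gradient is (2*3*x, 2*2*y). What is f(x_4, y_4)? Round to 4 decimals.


Gradient descent on f(x,y) = 3*x^2 + 2*y^2.
Starting point: (4.9618, 2.1512), alpha = 0.02
Step 1: grad_x = 2*3*4.9618 = 29.7708, grad_y = 2*2*2.1512 = 8.6048
  x_1 = 4.9618 - 0.02*29.7708 = 4.3664
  y_1 = 2.1512 - 0.02*8.6048 = 1.9791
Step 2: grad_x = 2*3*4.3664 = 26.1983, grad_y = 2*2*1.9791 = 7.9164
  x_2 = 4.3664 - 0.02*26.1983 = 3.8424
  y_2 = 1.9791 - 0.02*7.9164 = 1.8208
Step 3: grad_x = 2*3*3.8424 = 23.0545, grad_y = 2*2*1.8208 = 7.2831
  x_3 = 3.8424 - 0.02*23.0545 = 3.3813
  y_3 = 1.8208 - 0.02*7.2831 = 1.6751
Step 4: grad_x = 2*3*3.3813 = 20.288, grad_y = 2*2*1.6751 = 6.7005
  x_4 = 3.3813 - 0.02*20.288 = 2.9756
  y_4 = 1.6751 - 0.02*6.7005 = 1.5411
f(2.9756, 1.5411) = 3*2.9756^2 + 2*1.5411^2 = 31.312


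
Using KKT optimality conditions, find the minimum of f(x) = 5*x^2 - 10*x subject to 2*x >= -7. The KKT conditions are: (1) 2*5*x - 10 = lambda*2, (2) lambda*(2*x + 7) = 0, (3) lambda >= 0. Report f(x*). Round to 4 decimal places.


Step 1: Try lambda = 0 (constraint inactive).
Stationarity: 2*5*x - 10 = 0
x* = 10/(2*5) = 1.0
Check constraint: 2*1.0 = 2.0 >= -7 -- satisfied.
Step 2: Compute optimal value.
f(x*) = 5*1.0^2 - 10*1.0 = -5.0


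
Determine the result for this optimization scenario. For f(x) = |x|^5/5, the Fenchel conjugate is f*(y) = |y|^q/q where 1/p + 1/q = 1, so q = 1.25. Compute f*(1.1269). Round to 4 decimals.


The conjugate exponent q satisfies 1/p + 1/q = 1.
p = 5, so q = 5/(5 - 1) = 1.25
|y|^q = 1.1269^1.25 = 1.1611
f*(1.1269) = 1.1611 / 1.25 = 0.9289


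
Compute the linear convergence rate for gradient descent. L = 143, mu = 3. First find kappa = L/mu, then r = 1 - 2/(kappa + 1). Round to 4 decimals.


Step 1: Compute the condition number.
kappa = L/mu = 143/3 = 47.6667
Step 2: Compute the convergence rate.
r = 1 - 2/(kappa + 1) = 1 - 2*mu/(L + mu) = (L - mu)/(L + mu) = 140/146 = 0.9589


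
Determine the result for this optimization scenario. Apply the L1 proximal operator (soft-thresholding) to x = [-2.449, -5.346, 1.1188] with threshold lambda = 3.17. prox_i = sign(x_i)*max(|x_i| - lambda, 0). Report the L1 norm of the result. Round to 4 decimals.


Soft-thresholding with lambda = 3.17:
prox(-2.449) = sign(-2.449)*max(|-2.449| - 3.17, 0) = 0.0
prox(-5.346) = sign(-5.346)*max(|-5.346| - 3.17, 0) = -2.176
prox(1.1188) = sign(1.1188)*max(|1.1188| - 3.17, 0) = 0.0
prox(x) = [0.0, -2.176, 0.0]
||prox(x)||_1 = 0.0 + 2.176 + 0.0 = 2.176


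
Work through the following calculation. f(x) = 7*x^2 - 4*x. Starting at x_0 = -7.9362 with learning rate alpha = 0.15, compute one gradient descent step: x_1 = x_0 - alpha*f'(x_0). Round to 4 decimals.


We compute the gradient at x_0 and apply the update.
f'(x) = 14*x - 4
f'(-7.9362) = 14*-7.9362 - 4 = -115.1068
x_1 = -7.9362 - 0.15*-115.1068 = 9.3298


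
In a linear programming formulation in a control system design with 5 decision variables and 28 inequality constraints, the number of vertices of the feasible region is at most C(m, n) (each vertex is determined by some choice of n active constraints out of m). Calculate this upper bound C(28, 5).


Each vertex corresponds to some choice of n active constraints out of m, so the number of vertices is at most C(m, n) = m! / (n!(m-n)!).
m = 28, n = 5
Numerator: 28 * 27 * 26 * 25 * 24
Denominator: 5! = 120
C(28, 5) = 98280


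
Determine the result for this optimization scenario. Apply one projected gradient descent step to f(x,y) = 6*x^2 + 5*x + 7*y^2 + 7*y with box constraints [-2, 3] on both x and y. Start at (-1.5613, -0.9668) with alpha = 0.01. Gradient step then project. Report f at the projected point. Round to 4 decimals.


Step 1: Compute gradient at (-1.5613, -0.9668).
grad_x = 2*6*-1.5613 + 5 = -13.7356
grad_y = 2*7*-0.9668 + 7 = -6.5352
Step 2: Gradient step.
x_raw = -1.5613 - 0.01*-13.7356 = -1.4239
y_raw = -0.9668 - 0.01*-6.5352 = -0.9014
Step 3: Project onto [-2, 3].
x_proj = clip(-1.4239) = -1.4239
y_proj = clip(-0.9014) = -0.9014
Step 4: Evaluate f.
f(-1.4239, -0.9014) = 4.4241


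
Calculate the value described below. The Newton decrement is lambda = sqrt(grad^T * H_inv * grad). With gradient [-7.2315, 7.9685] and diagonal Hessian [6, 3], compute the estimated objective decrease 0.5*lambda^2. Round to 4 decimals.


Step 1: H is diagonal, so H^(-1) * g = [-1.2053, 2.6562].
Step 2: g^T H^(-1) g = sum_i g_i^2 / H_ii
  = (-7.2315)^2/6 + (7.9685)^2/3
  = 8.7158 + 21.1657 = 29.8814
Step 3: Objective decrease = 0.5 * g^T H^(-1) g = 14.9407


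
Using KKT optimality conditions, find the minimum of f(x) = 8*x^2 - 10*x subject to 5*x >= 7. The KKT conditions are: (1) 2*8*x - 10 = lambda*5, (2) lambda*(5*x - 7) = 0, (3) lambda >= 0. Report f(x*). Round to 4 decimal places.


Step 1: Try lambda = 0 (constraint inactive).
x_unc = 10/(2*8) = 0.625
Check: 5*0.625 = 3.125 < 7 -- violated!
Step 2: Constraint must be active: 5*x = 7
x* = 7/5 = 1.4
lambda = (2*8*1.4 - 10)/5 = 2.48
Step 3: Compute optimal value.
f(x*) = 8*1.4^2 - 10*1.4 = 1.68


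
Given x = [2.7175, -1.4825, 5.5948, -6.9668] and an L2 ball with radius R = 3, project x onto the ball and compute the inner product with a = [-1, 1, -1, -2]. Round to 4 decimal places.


Step 1: Compute ||x|| (intermediates to 6 decimals).
||x|| = sqrt(2.7175^2 + (-1.4825)^2 + 5.5948^2 + (-6.9668)^2) = 9.456252
Step 2: Project.
Since ||x|| > R, scale = R/||x|| = 3/9.456252 = 0.31725, proj(x) = scale * x
proj(x) = [0.862127, -0.470323, 1.77495, -2.210217]
Step 3: Dot product.
a^T * proj(x) = -1*0.862127 + 1*(-0.470323) - 1*1.77495 - 2*(-2.210217) = 1.313


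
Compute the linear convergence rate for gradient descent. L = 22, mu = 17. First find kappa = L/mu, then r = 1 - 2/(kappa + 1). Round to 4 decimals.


Step 1: Compute the condition number.
kappa = L/mu = 22/17 = 1.2941
Step 2: Compute the convergence rate.
r = 1 - 2/(kappa + 1) = 1 - 2*mu/(L + mu) = (L - mu)/(L + mu) = 5/39 = 0.1282


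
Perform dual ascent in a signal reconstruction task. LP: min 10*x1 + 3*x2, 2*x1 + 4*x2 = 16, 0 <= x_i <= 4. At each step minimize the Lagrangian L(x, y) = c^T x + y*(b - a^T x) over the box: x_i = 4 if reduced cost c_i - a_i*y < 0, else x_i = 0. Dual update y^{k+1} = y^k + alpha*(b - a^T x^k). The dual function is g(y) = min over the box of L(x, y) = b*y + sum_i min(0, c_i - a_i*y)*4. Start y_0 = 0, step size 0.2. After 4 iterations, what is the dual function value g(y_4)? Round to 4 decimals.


Dual ascent for LP: min 10*x1 + 3*x2, 2*x1 + 4*x2 = 16, 0 <= x_i <= 4
Step 1: y^k = 0.0, reduced costs: (10.0, 3.0)
  x^k = (0.0, 0.0), subgradient = b - a^T x = 16.0
  y^{k+1} = 0.0 + 0.2*16.0 = 3.2
Step 2: y^k = 3.2, reduced costs: (3.6, -9.8)
  x^k = (0.0, 4.0), subgradient = b - a^T x = 0.0
  y^{k+1} = 3.2 + 0.2*0.0 = 3.2
Step 3: y^k = 3.2, reduced costs: (3.6, -9.8)
  x^k = (0.0, 4.0), subgradient = b - a^T x = 0.0
  y^{k+1} = 3.2 + 0.2*0.0 = 3.2
Step 4: y^k = 3.2, reduced costs: (3.6, -9.8)
  x^k = (0.0, 4.0), subgradient = b - a^T x = 0.0
  y^{k+1} = 3.2 + 0.2*0.0 = 3.2
Dual objective at y_4 = 3.2: reduced costs (3.6, -9.8), box minimizer x = (0.0, 4.0)
g(y_4) = b*y + (c1 - a1*y)*x1 + (c2 - a2*y)*x2 = 16*3.2 + 3.6*0.0 + (-9.8)*4.0 = 51.2 + 0.0 - 39.2 = 12.0


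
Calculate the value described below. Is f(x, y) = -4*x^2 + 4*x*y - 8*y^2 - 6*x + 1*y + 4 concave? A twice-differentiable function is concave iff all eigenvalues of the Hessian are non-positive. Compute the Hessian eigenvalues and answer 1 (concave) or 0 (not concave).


The Hessian of f(x,y) = -4*x^2 + 4*x*y - 8*y^2 - 6*x + 1*y + 4 is:
H = [[-8, 4], [4, -16]]
Trace = -8 - 16 = -24
Determinant = -8*-16 - (4)^2 = 112
Discriminant = (-24)^2 - 4*112 = 128.0
Eigenvalues: lambda_1 = -17.6569, lambda_2 = -6.3431
The function is concave.

1


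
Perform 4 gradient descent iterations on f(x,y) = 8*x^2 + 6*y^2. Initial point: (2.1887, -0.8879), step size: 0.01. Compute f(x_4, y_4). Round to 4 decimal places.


Gradient descent on f(x,y) = 8*x^2 + 6*y^2.
Starting point: (2.1887, -0.8879), alpha = 0.01
Step 1: grad_x = 2*8*2.1887 = 35.0192, grad_y = 2*6*-0.8879 = -10.6548
  x_1 = 2.1887 - 0.01*35.0192 = 1.8385
  y_1 = -0.8879 - 0.01*-10.6548 = -0.7814
Step 2: grad_x = 2*8*1.8385 = 29.4161, grad_y = 2*6*-0.7814 = -9.3762
  x_2 = 1.8385 - 0.01*29.4161 = 1.5443
  y_2 = -0.7814 - 0.01*-9.3762 = -0.6876
Step 3: grad_x = 2*8*1.5443 = 24.7095, grad_y = 2*6*-0.6876 = -8.2511
  x_3 = 1.5443 - 0.01*24.7095 = 1.2973
  y_3 = -0.6876 - 0.01*-8.2511 = -0.6051
Step 4: grad_x = 2*8*1.2973 = 20.756, grad_y = 2*6*-0.6051 = -7.2609
  x_4 = 1.2973 - 0.01*20.756 = 1.0897
  y_4 = -0.6051 - 0.01*-7.2609 = -0.5325
f(1.0897, -0.5325) = 8*1.0897^2 + 6*(-0.5325)^2 = 11.2006


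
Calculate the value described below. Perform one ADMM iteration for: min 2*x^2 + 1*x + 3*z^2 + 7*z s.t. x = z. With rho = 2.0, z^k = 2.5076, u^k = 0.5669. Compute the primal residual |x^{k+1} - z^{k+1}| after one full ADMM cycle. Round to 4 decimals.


ADMM iteration with rho = 2.0, z^k = 2.5076, u^k = 0.5669
Step 1: x-update.
Minimize 2*x^2 + 1*x + (2.0/2)*(x - 2.5076 + 0.5669)^2
FOC: (2*2 + 2.0)*x = -1 + 2.0*(2.5076 - 0.5669)
x^{k+1} = 0.4802
Step 2: z-update.
Minimize 3*z^2 + 7*z + (2.0/2)*(0.4802 - z + 0.5669)^2
FOC: (2*3 + 2.0)*z = -7 + 2.0*(0.4802 + 0.5669)
z^{k+1} = -0.6132
Step 3: u-update.
u^{k+1} = 0.5669 + 0.4802 + 0.6132 = 1.6604
Step 4: Primal residual = |0.4802 + 0.6132| = 1.0935


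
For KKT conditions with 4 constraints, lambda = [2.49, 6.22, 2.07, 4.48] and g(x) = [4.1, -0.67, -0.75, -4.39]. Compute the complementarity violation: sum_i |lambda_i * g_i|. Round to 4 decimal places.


KKT complementary slackness check:
lambda_1 * g_1 = 2.49 * 4.1 = 10.209
lambda_2 * g_2 = 6.22 * -0.67 = -4.1674
lambda_3 * g_3 = 2.07 * -0.75 = -1.5525
lambda_4 * g_4 = 4.48 * -4.39 = -19.6672
Total violation = 10.209 + 4.1674 + 1.5525 + 19.6672 = 35.5961


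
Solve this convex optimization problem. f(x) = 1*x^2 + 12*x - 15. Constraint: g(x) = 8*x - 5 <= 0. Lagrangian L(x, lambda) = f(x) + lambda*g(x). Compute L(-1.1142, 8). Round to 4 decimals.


Step 1: Evaluate f(x).
f(-1.1142) = 1*(-1.1142)^2 + 12*(-1.1142) - 15 = -27.129
Step 2: Evaluate g(x).
g(-1.1142) = 8*-1.1142 - 5 = -13.9136
Step 3: Compute Lagrangian.
L = -27.129 + 8*-13.9136 = -138.4378


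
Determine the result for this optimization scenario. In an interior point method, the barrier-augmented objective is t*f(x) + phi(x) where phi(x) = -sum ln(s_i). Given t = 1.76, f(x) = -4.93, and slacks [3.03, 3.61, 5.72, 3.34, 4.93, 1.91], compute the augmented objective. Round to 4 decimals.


Step 1: Compute log-barrier.
ln values: [1.1086, 1.2837, 1.744, 1.206, 1.5953, 0.6471]
phi = -(1.1086 + 1.2837 + 1.744 + 1.206 + 1.5953 + 0.6471) = -7.5847
Step 2: Compute augmented objective.
t*f(x) = 1.76*-4.93 = -8.6768
Total = -8.6768 - 7.5847 = -16.2615


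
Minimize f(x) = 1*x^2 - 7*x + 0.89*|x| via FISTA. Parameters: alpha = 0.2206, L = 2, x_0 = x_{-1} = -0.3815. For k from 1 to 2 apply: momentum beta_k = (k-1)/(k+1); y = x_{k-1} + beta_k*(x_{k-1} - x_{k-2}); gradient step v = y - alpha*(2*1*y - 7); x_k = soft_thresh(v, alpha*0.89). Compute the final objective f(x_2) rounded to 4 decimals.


FISTA on f(x) = 1*x^2 - 7*x + 0.89*|x|
L = 2, alpha = 0.2206
Iteration 1: beta = 0.0, y = -0.3815 + 0.0*(-0.3815 + 0.3815) = -0.3815
  grad(y) = -7.763, v = y - alpha*grad = 1.331
  prox(v) = soft_thresh(1.331, 0.1963) = 1.1347
Iteration 2: beta = 0.3333, y = 1.1347 + 0.3333*(1.1347 + 0.3815) = 1.6401
  grad(y) = -3.7198, v = y - alpha*grad = 2.4607
  prox(v) = soft_thresh(2.4607, 0.1963) = 2.2643
f(x_2) = 1*2.2643^2 - 7*2.2643 + 0.89*|2.2643| = -8.7079


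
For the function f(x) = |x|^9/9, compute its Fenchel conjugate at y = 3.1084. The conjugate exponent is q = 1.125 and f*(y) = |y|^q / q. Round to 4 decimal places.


The conjugate exponent q satisfies 1/p + 1/q = 1.
p = 9, so q = 9/(9 - 1) = 1.125
|y|^q = 3.1084^1.125 = 3.5818
f*(3.1084) = 3.5818 / 1.125 = 3.1838


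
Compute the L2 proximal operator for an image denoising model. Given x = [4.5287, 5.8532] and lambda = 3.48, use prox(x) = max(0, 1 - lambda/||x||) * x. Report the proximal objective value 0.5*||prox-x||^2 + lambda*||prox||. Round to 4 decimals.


Step 1: Compute ||x||.
||x|| = 7.4006
Step 2: Compute scaling factor.
scale = max(0, 1 - 3.48/7.4006) = 0.5298
Step 3: prox(x) = [2.3992, 3.1008]
||prox(x)|| = 3.9206
Step 4: Proximal objective.
0.5*||prox-x||^2 = 6.0552
lambda*||prox|| = 13.6437
Total = 19.6989


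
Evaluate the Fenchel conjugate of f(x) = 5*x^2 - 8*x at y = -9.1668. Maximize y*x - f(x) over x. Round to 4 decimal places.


f*(y) = sup_x {y*x - a*x^2 - b*x} = sup_x {(y-b)*x - a*x^2}
FOC: (y - b) - 2a*x = 0 => x* = (y - b)/(2a)
x* = (-9.1668 + 8)/(2*5) = -0.1167
f*(-9.1668) = (y-b)^2/(4a) = (-9.1668 + 8)^2/(4*5)
= 1.3614/20 = 0.0681


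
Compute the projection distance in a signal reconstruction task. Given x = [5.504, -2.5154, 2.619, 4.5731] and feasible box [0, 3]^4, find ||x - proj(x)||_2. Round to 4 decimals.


Project each component onto [0, 3].
clip(5.504) = 3.0, clip(-2.5154) = 0.0, clip(2.619) = 2.619, clip(4.5731) = 3.0
Projection = [3.0, 0.0, 2.619, 3.0]
Squared diffs: [6.27, 6.3272, 0.0, 2.4746]
Distance = sqrt(15.0718) = 3.8823


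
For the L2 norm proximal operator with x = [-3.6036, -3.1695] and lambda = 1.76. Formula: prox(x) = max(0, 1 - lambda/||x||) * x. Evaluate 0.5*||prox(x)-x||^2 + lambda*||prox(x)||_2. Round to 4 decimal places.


Step 1: Compute ||x||.
||x|| = 4.7991
Step 2: Compute scaling factor.
scale = max(0, 1 - 1.76/4.7991) = 0.6333
Step 3: prox(x) = [-2.282, -2.0071]
||prox(x)|| = 3.0391
Step 4: Proximal objective.
0.5*||prox-x||^2 = 1.5488
lambda*||prox|| = 5.3488
Total = 6.8977


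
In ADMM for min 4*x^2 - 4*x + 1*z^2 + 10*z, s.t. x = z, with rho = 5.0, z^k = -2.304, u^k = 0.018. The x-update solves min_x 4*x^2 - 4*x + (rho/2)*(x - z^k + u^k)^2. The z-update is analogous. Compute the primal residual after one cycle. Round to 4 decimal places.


ADMM iteration with rho = 5.0, z^k = -2.304, u^k = 0.018
Step 1: x-update.
Minimize 4*x^2 - 4*x + (5.0/2)*(x + 2.304 + 0.018)^2
FOC: (2*4 + 5.0)*x = 4 + 5.0*(-2.304 - 0.018)
x^{k+1} = -0.5854
Step 2: z-update.
Minimize 1*z^2 + 10*z + (5.0/2)*(-0.5854 - z + 0.018)^2
FOC: (2*1 + 5.0)*z = -10 + 5.0*(-0.5854 + 0.018)
z^{k+1} = -1.8338
Step 3: u-update.
u^{k+1} = 0.018 - 0.5854 + 1.8338 = 1.2665
Step 4: Primal residual = |-0.5854 + 1.8338| = 1.2485


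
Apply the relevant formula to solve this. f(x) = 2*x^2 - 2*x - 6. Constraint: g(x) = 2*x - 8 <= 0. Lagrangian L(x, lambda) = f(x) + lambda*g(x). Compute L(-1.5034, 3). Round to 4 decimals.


Step 1: Evaluate f(x).
f(-1.5034) = 2*(-1.5034)^2 - 2*(-1.5034) - 6 = 1.5272
Step 2: Evaluate g(x).
g(-1.5034) = 2*-1.5034 - 8 = -11.0068
Step 3: Compute Lagrangian.
L = 1.5272 + 3*-11.0068 = -31.4932


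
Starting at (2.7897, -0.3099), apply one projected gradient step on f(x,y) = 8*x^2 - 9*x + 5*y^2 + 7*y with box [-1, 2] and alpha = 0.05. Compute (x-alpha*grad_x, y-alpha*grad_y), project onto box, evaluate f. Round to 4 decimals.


Step 1: Compute gradient at (2.7897, -0.3099).
grad_x = 2*8*2.7897 - 9 = 35.6352
grad_y = 2*5*-0.3099 + 7 = 3.901
Step 2: Gradient step.
x_raw = 2.7897 - 0.05*35.6352 = 1.0079
y_raw = -0.3099 - 0.05*3.901 = -0.505
Step 3: Project onto [-1, 2].
x_proj = clip(1.0079) = 1.0079
y_proj = clip(-0.505) = -0.505
Step 4: Evaluate f.
f(1.0079, -0.505) = -3.2037


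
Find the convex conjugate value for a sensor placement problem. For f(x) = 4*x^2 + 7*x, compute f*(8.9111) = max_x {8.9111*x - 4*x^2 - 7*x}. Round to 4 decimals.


f*(y) = sup_x {y*x - a*x^2 - b*x} = sup_x {(y-b)*x - a*x^2}
FOC: (y - b) - 2a*x = 0 => x* = (y - b)/(2a)
x* = (8.9111 - 7)/(2*4) = 0.2389
f*(8.9111) = (y-b)^2/(4a) = (8.9111 - 7)^2/(4*4)
= 3.6523/16 = 0.2283


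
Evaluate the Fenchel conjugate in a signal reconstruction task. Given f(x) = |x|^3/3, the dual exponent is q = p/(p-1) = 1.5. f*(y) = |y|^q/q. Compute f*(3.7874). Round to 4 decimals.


The conjugate exponent q satisfies 1/p + 1/q = 1.
p = 3, so q = 3/(3 - 1) = 1.5
|y|^q = 3.7874^1.5 = 7.3708
f*(3.7874) = 7.3708 / 1.5 = 4.9138


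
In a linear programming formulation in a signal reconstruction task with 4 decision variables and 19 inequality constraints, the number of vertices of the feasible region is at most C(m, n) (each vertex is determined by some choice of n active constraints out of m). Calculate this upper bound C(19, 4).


Each vertex corresponds to some choice of n active constraints out of m, so the number of vertices is at most C(m, n) = m! / (n!(m-n)!).
m = 19, n = 4
Numerator: 19 * 18 * 17 * 16
Denominator: 4! = 24
C(19, 4) = 3876


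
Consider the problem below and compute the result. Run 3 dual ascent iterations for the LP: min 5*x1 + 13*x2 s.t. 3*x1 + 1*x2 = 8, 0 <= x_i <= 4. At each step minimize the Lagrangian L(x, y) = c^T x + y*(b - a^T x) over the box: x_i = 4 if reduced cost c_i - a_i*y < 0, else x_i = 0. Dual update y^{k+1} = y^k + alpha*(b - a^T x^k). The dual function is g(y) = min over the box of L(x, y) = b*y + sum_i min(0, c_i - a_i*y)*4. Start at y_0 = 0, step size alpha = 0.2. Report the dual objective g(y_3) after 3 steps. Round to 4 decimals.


Dual ascent for LP: min 5*x1 + 13*x2, 3*x1 + 1*x2 = 8, 0 <= x_i <= 4
Step 1: y^k = 0.0, reduced costs: (5.0, 13.0)
  x^k = (0.0, 0.0), subgradient = b - a^T x = 8.0
  y^{k+1} = 0.0 + 0.2*8.0 = 1.6
Step 2: y^k = 1.6, reduced costs: (0.2, 11.4)
  x^k = (0.0, 0.0), subgradient = b - a^T x = 8.0
  y^{k+1} = 1.6 + 0.2*8.0 = 3.2
Step 3: y^k = 3.2, reduced costs: (-4.6, 9.8)
  x^k = (4.0, 0.0), subgradient = b - a^T x = -4.0
  y^{k+1} = 3.2 + 0.2*-4.0 = 2.4
Dual objective at y_3 = 2.4: reduced costs (-2.2, 10.6), box minimizer x = (4.0, 0.0)
g(y_3) = b*y + (c1 - a1*y)*x1 + (c2 - a2*y)*x2 = 8*2.4 + (-2.2)*4.0 + 10.6*0.0 = 19.2 - 8.8 + 0.0 = 10.4


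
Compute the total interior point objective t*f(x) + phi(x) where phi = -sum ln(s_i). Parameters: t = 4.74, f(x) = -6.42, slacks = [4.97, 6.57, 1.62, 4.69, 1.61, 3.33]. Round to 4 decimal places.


Step 1: Compute log-barrier.
ln values: [1.6034, 1.8825, 0.4824, 1.5454, 0.4762, 1.203]
phi = -(1.6034 + 1.8825 + 0.4824 + 1.5454 + 0.4762 + 1.203) = -7.193
Step 2: Compute augmented objective.
t*f(x) = 4.74*-6.42 = -30.4308
Total = -30.4308 - 7.193 = -37.6238


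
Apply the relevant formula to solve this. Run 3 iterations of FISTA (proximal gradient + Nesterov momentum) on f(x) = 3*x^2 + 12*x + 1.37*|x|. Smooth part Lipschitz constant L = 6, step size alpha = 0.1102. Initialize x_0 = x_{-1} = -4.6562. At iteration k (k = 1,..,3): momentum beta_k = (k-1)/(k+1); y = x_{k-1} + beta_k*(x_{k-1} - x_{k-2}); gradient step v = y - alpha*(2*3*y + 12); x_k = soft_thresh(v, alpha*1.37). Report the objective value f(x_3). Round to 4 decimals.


FISTA on f(x) = 3*x^2 + 12*x + 1.37*|x|
L = 6, alpha = 0.1102
Iteration 1: beta = 0.0, y = -4.6562 + 0.0*(-4.6562 + 4.6562) = -4.6562
  grad(y) = -15.9372, v = y - alpha*grad = -2.8999
  prox(v) = soft_thresh(-2.8999, 0.151) = -2.7489
Iteration 2: beta = 0.3333, y = -2.7489 + 0.3333*(-2.7489 + 4.6562) = -2.1132
  grad(y) = -0.6792, v = y - alpha*grad = -2.0384
  prox(v) = soft_thresh(-2.0384, 0.151) = -1.8874
Iteration 3: beta = 0.5, y = -1.8874 + 0.5*(-1.8874 + 2.7489) = -1.4566
  grad(y) = 3.2605, v = y - alpha*grad = -1.8159
  prox(v) = soft_thresh(-1.8159, 0.151) = -1.6649
f(x_3) = 3*(-1.6649)^2 + 12*(-1.6649) + 1.37*|-1.6649| = -9.3822


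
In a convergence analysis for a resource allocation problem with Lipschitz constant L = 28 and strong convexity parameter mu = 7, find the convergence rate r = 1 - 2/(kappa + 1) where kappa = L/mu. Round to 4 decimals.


Step 1: Compute the condition number.
kappa = L/mu = 28/7 = 4.0
Step 2: Compute the convergence rate.
r = 1 - 2/(kappa + 1) = 1 - 2*mu/(L + mu) = (L - mu)/(L + mu) = 21/35 = 0.6


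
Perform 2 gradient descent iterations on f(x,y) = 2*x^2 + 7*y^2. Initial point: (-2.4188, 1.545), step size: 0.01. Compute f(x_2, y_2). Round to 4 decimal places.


Gradient descent on f(x,y) = 2*x^2 + 7*y^2.
Starting point: (-2.4188, 1.545), alpha = 0.01
Step 1: grad_x = 2*2*-2.4188 = -9.6752, grad_y = 2*7*1.545 = 21.63
  x_1 = -2.4188 - 0.01*-9.6752 = -2.322
  y_1 = 1.545 - 0.01*21.63 = 1.3287
Step 2: grad_x = 2*2*-2.322 = -9.2882, grad_y = 2*7*1.3287 = 18.6018
  x_2 = -2.322 - 0.01*-9.2882 = -2.2292
  y_2 = 1.3287 - 0.01*18.6018 = 1.1427
f(-2.2292, 1.1427) = 2*(-2.2292)^2 + 7*1.1427^2 = 19.0784


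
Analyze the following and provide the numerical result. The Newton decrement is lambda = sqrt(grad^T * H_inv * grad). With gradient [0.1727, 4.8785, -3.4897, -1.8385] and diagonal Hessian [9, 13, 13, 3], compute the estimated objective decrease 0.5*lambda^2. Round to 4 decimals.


Step 1: H is diagonal, so H^(-1) * g = [0.0192, 0.3753, -0.2684, -0.6128].
Step 2: g^T H^(-1) g = sum_i g_i^2 / H_ii
  = (0.1727)^2/9 + (4.8785)^2/13 + (-3.4897)^2/13 + (-1.8385)^2/3
  = 0.0033 + 1.8308 + 0.9368 + 1.1267 = 3.8975
Step 3: Objective decrease = 0.5 * g^T H^(-1) g = 1.9488


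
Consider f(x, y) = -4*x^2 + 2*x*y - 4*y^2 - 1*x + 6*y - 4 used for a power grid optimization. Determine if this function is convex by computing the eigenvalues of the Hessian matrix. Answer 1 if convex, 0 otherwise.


The Hessian of f(x,y) = -4*x^2 + 2*x*y - 4*y^2 - 1*x + 6*y - 4 is:
H = [[-8, 2], [2, -8]]
Trace = -8 - 8 = -16
Determinant = -8*-8 - (2)^2 = 60
Discriminant = (-16)^2 - 4*60 = 16.0
Eigenvalues: lambda_1 = -10.0, lambda_2 = -6.0
The function is not convex.

0


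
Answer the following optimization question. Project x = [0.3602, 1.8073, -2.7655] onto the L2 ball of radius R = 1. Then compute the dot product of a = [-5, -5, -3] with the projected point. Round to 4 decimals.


Step 1: Compute ||x|| (intermediates to 6 decimals).
||x|| = sqrt(0.3602^2 + 1.8073^2 + (-2.7655)^2) = 3.323262
Step 2: Project.
Since ||x|| > R, scale = R/||x|| = 1/3.323262 = 0.300909, proj(x) = scale * x
proj(x) = [0.108387, 0.543833, -0.832164]
Step 3: Dot product.
a^T * proj(x) = -5*0.108387 - 5*0.543833 - 3*(-0.832164) = -0.7646


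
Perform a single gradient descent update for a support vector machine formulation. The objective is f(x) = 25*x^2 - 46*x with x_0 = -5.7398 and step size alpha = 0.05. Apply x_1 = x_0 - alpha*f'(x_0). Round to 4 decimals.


We compute the gradient at x_0 and apply the update.
f'(x) = 50*x - 46
f'(-5.7398) = 50*-5.7398 - 46 = -332.99
x_1 = -5.7398 - 0.05*-332.99 = 10.9097


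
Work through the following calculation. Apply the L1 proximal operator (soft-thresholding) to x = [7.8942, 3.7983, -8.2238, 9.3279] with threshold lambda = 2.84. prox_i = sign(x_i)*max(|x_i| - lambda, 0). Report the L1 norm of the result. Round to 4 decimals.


Soft-thresholding with lambda = 2.84:
prox(7.8942) = sign(7.8942)*max(|7.8942| - 2.84, 0) = 5.0542
prox(3.7983) = sign(3.7983)*max(|3.7983| - 2.84, 0) = 0.9583
prox(-8.2238) = sign(-8.2238)*max(|-8.2238| - 2.84, 0) = -5.3838
prox(9.3279) = sign(9.3279)*max(|9.3279| - 2.84, 0) = 6.4879
prox(x) = [5.0542, 0.9583, -5.3838, 6.4879]
||prox(x)||_1 = 5.0542 + 0.9583 + 5.3838 + 6.4879 = 17.8842


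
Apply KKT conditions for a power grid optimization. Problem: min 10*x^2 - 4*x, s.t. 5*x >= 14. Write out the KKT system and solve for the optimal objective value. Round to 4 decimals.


Step 1: Try lambda = 0 (constraint inactive).
x_unc = 4/(2*10) = 0.2
Check: 5*0.2 = 1.0 < 14 -- violated!
Step 2: Constraint must be active: 5*x = 14
x* = 14/5 = 2.8
lambda = (2*10*2.8 - 4)/5 = 10.4
Step 3: Compute optimal value.
f(x*) = 10*2.8^2 - 4*2.8 = 67.2


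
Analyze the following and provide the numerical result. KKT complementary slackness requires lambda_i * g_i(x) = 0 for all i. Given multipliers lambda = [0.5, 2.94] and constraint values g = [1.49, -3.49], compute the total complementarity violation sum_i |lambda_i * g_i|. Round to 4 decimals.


KKT complementary slackness check:
lambda_1 * g_1 = 0.5 * 1.49 = 0.745
lambda_2 * g_2 = 2.94 * -3.49 = -10.2606
Total violation = 0.745 + 10.2606 = 11.0056


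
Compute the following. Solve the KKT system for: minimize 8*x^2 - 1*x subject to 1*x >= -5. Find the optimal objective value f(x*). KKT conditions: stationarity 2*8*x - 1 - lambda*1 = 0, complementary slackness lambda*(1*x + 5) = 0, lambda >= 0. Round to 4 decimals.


Step 1: Try lambda = 0 (constraint inactive).
Stationarity: 2*8*x - 1 = 0
x* = 1/(2*8) = 0.0625
Check constraint: 1*0.0625 = 0.0625 >= -5 -- satisfied.
Step 2: Compute optimal value.
f(x*) = 8*0.0625^2 - 1*0.0625 = -0.0313


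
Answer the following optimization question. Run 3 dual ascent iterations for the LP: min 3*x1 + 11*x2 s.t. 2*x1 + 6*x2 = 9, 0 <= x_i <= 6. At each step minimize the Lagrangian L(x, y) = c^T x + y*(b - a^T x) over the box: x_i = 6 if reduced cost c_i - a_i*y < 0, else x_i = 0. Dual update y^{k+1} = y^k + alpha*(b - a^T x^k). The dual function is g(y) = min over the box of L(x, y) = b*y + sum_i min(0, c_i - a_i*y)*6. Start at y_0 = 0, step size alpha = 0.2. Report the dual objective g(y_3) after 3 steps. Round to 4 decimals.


Dual ascent for LP: min 3*x1 + 11*x2, 2*x1 + 6*x2 = 9, 0 <= x_i <= 6
Step 1: y^k = 0.0, reduced costs: (3.0, 11.0)
  x^k = (0.0, 0.0), subgradient = b - a^T x = 9.0
  y^{k+1} = 0.0 + 0.2*9.0 = 1.8
Step 2: y^k = 1.8, reduced costs: (-0.6, 0.2)
  x^k = (6.0, 0.0), subgradient = b - a^T x = -3.0
  y^{k+1} = 1.8 + 0.2*-3.0 = 1.2
Step 3: y^k = 1.2, reduced costs: (0.6, 3.8)
  x^k = (0.0, 0.0), subgradient = b - a^T x = 9.0
  y^{k+1} = 1.2 + 0.2*9.0 = 3.0
Dual objective at y_3 = 3.0: reduced costs (-3.0, -7.0), box minimizer x = (6.0, 6.0)
g(y_3) = b*y + (c1 - a1*y)*x1 + (c2 - a2*y)*x2 = 9*3.0 + (-3.0)*6.0 + (-7.0)*6.0 = 27.0 - 18.0 - 42.0 = -33.0


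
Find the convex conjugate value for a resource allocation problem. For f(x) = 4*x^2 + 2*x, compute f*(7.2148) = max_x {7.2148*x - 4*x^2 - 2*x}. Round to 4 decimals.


f*(y) = sup_x {y*x - a*x^2 - b*x} = sup_x {(y-b)*x - a*x^2}
FOC: (y - b) - 2a*x = 0 => x* = (y - b)/(2a)
x* = (7.2148 - 2)/(2*4) = 0.6519
f*(7.2148) = (y-b)^2/(4a) = (7.2148 - 2)^2/(4*4)
= 27.1941/16 = 1.6996


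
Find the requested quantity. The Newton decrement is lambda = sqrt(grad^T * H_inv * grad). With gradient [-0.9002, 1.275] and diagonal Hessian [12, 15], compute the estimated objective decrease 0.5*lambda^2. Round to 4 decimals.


Step 1: H is diagonal, so H^(-1) * g = [-0.075, 0.085].
Step 2: g^T H^(-1) g = sum_i g_i^2 / H_ii
  = (-0.9002)^2/12 + (1.275)^2/15
  = 0.0675 + 0.1084 = 0.1759
Step 3: Objective decrease = 0.5 * g^T H^(-1) g = 0.088


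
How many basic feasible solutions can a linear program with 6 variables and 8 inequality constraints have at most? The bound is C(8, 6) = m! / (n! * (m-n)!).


Each vertex corresponds to some choice of n active constraints out of m, so the number of vertices is at most C(m, n) = m! / (n!(m-n)!).
m = 8, n = 6
Numerator: 8 * 7 * 6 * 5 * 4 * 3
Denominator: 6! = 720
C(8, 6) = 28


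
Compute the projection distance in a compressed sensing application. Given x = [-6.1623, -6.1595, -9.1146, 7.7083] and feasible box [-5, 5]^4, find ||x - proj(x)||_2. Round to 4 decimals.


Project each component onto [-5, 5].
clip(-6.1623) = -5.0, clip(-6.1595) = -5.0, clip(-9.1146) = -5.0, clip(7.7083) = 5.0
Projection = [-5.0, -5.0, -5.0, 5.0]
Squared diffs: [1.3509, 1.3444, 16.9299, 7.3349]
Distance = sqrt(26.9601) = 5.1923


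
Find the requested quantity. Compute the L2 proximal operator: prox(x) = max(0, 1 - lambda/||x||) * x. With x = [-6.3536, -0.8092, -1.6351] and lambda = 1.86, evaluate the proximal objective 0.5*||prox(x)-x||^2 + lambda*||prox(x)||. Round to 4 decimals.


Step 1: Compute ||x||.
||x|| = 6.6103
Step 2: Compute scaling factor.
scale = max(0, 1 - 1.86/6.6103) = 0.7186
Step 3: prox(x) = [-4.5658, -0.5815, -1.175]
||prox(x)|| = 4.7503
Step 4: Proximal objective.
0.5*||prox-x||^2 = 1.7298
lambda*||prox|| = 8.8356
Total = 10.5654


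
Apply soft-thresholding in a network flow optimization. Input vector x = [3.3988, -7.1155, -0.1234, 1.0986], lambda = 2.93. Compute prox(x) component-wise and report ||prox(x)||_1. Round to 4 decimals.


Soft-thresholding with lambda = 2.93:
prox(3.3988) = sign(3.3988)*max(|3.3988| - 2.93, 0) = 0.4688
prox(-7.1155) = sign(-7.1155)*max(|-7.1155| - 2.93, 0) = -4.1855
prox(-0.1234) = sign(-0.1234)*max(|-0.1234| - 2.93, 0) = 0.0
prox(1.0986) = sign(1.0986)*max(|1.0986| - 2.93, 0) = 0.0
prox(x) = [0.4688, -4.1855, 0.0, 0.0]
||prox(x)||_1 = 0.4688 + 4.1855 + 0.0 + 0.0 = 4.6543


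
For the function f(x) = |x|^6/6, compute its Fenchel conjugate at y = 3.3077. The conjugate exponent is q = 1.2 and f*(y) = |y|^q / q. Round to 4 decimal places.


The conjugate exponent q satisfies 1/p + 1/q = 1.
p = 6, so q = 6/(6 - 1) = 1.2
|y|^q = 3.3077^1.2 = 4.2018
f*(3.3077) = 4.2018 / 1.2 = 3.5015


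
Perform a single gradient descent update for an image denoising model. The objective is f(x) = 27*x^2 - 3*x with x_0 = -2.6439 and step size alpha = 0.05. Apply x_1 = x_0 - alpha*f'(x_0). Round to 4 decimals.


We compute the gradient at x_0 and apply the update.
f'(x) = 54*x - 3
f'(-2.6439) = 54*-2.6439 - 3 = -145.7706
x_1 = -2.6439 - 0.05*-145.7706 = 4.6446


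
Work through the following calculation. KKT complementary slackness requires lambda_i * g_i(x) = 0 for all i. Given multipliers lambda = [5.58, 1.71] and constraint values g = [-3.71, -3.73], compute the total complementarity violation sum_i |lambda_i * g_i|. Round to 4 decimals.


KKT complementary slackness check:
lambda_1 * g_1 = 5.58 * -3.71 = -20.7018
lambda_2 * g_2 = 1.71 * -3.73 = -6.3783
Total violation = 20.7018 + 6.3783 = 27.0801


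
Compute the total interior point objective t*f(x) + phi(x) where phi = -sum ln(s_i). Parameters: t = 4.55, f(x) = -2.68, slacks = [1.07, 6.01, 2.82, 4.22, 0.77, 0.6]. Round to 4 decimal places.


Step 1: Compute log-barrier.
ln values: [0.0677, 1.7934, 1.0367, 1.4398, -0.2614, -0.5108]
phi = -(0.0677 + 1.7934 + 1.0367 + 1.4398 - 0.2614 - 0.5108) = -3.5655
Step 2: Compute augmented objective.
t*f(x) = 4.55*-2.68 = -12.194
Total = -12.194 - 3.5655 = -15.7595


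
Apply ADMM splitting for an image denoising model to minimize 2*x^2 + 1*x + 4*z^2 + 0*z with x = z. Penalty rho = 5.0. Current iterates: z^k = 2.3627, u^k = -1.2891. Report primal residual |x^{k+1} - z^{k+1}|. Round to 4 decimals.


ADMM iteration with rho = 5.0, z^k = 2.3627, u^k = -1.2891
Step 1: x-update.
Minimize 2*x^2 + 1*x + (5.0/2)*(x - 2.3627 - 1.2891)^2
FOC: (2*2 + 5.0)*x = -1 + 5.0*(2.3627 + 1.2891)
x^{k+1} = 1.9177
Step 2: z-update.
Minimize 4*z^2 + 0*z + (5.0/2)*(1.9177 - z - 1.2891)^2
FOC: (2*4 + 5.0)*z = 0 + 5.0*(1.9177 - 1.2891)
z^{k+1} = 0.2418
Step 3: u-update.
u^{k+1} = -1.2891 + 1.9177 - 0.2418 = 0.3868
Step 4: Primal residual = |1.9177 - 0.2418| = 1.6759


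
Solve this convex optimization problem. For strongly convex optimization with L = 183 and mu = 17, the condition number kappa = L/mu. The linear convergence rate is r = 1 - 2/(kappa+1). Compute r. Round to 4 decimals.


Step 1: Compute the condition number.
kappa = L/mu = 183/17 = 10.7647
Step 2: Compute the convergence rate.
r = 1 - 2/(kappa + 1) = 1 - 2*mu/(L + mu) = (L - mu)/(L + mu) = 166/200 = 0.83


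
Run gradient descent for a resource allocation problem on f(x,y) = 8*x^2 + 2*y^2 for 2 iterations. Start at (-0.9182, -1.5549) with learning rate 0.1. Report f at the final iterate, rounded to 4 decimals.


Gradient descent on f(x,y) = 8*x^2 + 2*y^2.
Starting point: (-0.9182, -1.5549), alpha = 0.1
Step 1: grad_x = 2*8*-0.9182 = -14.6912, grad_y = 2*2*-1.5549 = -6.2196
  x_1 = -0.9182 - 0.1*-14.6912 = 0.5509
  y_1 = -1.5549 - 0.1*-6.2196 = -0.9329
Step 2: grad_x = 2*8*0.5509 = 8.8147, grad_y = 2*2*-0.9329 = -3.7318
  x_2 = 0.5509 - 0.1*8.8147 = -0.3306
  y_2 = -0.9329 - 0.1*-3.7318 = -0.5598
f(-0.3306, -0.5598) = 8*(-0.3306)^2 + 2*(-0.5598)^2 = 1.5008
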